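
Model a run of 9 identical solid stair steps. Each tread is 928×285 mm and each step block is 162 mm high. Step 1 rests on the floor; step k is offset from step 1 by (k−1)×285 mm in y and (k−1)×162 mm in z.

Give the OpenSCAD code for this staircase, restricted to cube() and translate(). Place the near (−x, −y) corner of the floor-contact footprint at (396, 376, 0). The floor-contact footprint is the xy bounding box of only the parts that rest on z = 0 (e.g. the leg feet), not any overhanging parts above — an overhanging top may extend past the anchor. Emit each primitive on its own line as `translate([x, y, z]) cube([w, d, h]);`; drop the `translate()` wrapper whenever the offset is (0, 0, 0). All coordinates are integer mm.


translate([396, 376, 0]) cube([928, 285, 162]);
translate([396, 661, 162]) cube([928, 285, 162]);
translate([396, 946, 324]) cube([928, 285, 162]);
translate([396, 1231, 486]) cube([928, 285, 162]);
translate([396, 1516, 648]) cube([928, 285, 162]);
translate([396, 1801, 810]) cube([928, 285, 162]);
translate([396, 2086, 972]) cube([928, 285, 162]);
translate([396, 2371, 1134]) cube([928, 285, 162]);
translate([396, 2656, 1296]) cube([928, 285, 162]);


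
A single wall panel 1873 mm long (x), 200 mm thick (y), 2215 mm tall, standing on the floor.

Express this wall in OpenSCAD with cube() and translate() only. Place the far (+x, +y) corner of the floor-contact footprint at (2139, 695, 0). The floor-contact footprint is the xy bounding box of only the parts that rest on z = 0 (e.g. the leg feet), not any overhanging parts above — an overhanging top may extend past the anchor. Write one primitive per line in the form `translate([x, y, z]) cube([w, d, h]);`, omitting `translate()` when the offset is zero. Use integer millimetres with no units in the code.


translate([266, 495, 0]) cube([1873, 200, 2215]);


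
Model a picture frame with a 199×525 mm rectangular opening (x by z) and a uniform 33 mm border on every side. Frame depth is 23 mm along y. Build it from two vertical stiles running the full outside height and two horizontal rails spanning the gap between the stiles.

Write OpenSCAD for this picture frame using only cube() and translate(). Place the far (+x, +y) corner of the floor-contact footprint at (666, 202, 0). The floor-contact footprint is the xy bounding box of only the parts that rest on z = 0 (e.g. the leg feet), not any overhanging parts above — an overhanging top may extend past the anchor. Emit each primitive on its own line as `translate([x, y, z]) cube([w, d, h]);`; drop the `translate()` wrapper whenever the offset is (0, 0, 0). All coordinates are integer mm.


translate([401, 179, 0]) cube([33, 23, 591]);
translate([633, 179, 0]) cube([33, 23, 591]);
translate([434, 179, 0]) cube([199, 23, 33]);
translate([434, 179, 558]) cube([199, 23, 33]);


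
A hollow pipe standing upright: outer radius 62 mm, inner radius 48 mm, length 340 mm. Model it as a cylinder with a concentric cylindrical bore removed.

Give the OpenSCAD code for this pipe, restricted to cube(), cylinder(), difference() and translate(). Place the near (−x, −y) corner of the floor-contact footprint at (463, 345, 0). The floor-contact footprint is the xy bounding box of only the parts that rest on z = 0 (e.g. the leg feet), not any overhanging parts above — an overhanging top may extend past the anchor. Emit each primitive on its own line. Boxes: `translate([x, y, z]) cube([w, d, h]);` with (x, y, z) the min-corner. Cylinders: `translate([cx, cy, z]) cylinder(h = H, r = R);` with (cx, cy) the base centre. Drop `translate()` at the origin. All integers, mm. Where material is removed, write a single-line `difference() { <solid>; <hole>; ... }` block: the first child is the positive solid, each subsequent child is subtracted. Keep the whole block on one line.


difference() { translate([525, 407, 0]) cylinder(h = 340, r = 62); translate([525, 407, 0]) cylinder(h = 340, r = 48); }


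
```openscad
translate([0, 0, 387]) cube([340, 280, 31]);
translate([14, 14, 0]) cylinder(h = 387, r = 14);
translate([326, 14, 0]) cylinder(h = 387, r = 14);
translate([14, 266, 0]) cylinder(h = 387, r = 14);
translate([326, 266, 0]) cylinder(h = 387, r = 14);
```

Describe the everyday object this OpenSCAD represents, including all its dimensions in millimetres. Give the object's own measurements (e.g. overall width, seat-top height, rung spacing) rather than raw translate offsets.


A four-legged stool. The seat is a 340×280×31 mm slab whose top surface is at z = 418 mm; four round legs, each 28 mm in diameter, run from the floor (z = 0) to the underside of the seat, each leg's axis is inset half a diameter from the nearest pair of seat edges (so the leg's bounding box is flush with the corner).


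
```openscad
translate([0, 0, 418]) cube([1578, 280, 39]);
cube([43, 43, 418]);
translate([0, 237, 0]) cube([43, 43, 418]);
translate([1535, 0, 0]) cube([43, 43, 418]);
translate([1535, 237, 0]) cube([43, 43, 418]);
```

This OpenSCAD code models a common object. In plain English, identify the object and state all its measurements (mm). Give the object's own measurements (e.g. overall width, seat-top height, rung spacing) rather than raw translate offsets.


A long wooden bench with a 1578 mm (x) × 280 mm (y) seat, 39 mm thick, its top surface 457 mm above the floor. Four 43 mm square legs at the seat corners, flush with the edges, run from z = 0 to the seat underside.


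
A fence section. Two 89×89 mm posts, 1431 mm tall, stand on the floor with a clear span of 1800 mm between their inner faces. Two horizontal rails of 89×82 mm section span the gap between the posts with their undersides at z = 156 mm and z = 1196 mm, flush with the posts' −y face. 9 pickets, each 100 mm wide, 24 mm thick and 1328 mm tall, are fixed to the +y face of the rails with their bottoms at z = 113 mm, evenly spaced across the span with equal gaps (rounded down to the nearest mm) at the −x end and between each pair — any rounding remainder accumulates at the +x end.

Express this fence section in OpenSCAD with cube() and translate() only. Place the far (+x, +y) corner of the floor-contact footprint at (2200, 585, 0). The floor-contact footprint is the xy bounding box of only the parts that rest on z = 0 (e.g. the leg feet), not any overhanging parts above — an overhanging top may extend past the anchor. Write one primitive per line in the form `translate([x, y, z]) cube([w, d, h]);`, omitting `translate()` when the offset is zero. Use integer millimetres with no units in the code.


translate([222, 496, 0]) cube([89, 89, 1431]);
translate([2111, 496, 0]) cube([89, 89, 1431]);
translate([311, 496, 156]) cube([1800, 89, 82]);
translate([311, 496, 1196]) cube([1800, 89, 82]);
translate([401, 585, 113]) cube([100, 24, 1328]);
translate([591, 585, 113]) cube([100, 24, 1328]);
translate([781, 585, 113]) cube([100, 24, 1328]);
translate([971, 585, 113]) cube([100, 24, 1328]);
translate([1161, 585, 113]) cube([100, 24, 1328]);
translate([1351, 585, 113]) cube([100, 24, 1328]);
translate([1541, 585, 113]) cube([100, 24, 1328]);
translate([1731, 585, 113]) cube([100, 24, 1328]);
translate([1921, 585, 113]) cube([100, 24, 1328]);


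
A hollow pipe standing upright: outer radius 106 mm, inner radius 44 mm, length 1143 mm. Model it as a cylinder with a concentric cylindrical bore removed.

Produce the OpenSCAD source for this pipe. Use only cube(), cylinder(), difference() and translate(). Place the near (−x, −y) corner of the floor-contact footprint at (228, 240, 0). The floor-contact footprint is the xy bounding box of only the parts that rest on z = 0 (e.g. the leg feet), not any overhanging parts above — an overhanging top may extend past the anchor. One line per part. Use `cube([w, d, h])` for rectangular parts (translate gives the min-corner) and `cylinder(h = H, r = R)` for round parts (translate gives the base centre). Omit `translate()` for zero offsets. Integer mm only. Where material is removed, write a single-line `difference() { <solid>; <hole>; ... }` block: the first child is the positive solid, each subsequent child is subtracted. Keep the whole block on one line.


difference() { translate([334, 346, 0]) cylinder(h = 1143, r = 106); translate([334, 346, 0]) cylinder(h = 1143, r = 44); }


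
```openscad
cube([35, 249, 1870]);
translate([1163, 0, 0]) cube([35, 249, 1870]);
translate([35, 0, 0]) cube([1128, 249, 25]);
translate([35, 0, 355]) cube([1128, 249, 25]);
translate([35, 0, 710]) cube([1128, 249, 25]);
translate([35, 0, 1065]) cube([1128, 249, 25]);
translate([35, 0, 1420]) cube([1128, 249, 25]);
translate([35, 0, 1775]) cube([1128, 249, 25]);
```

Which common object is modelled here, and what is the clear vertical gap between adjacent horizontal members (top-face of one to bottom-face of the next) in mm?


A bookshelf. The clear shelf gap is 330 mm.

Two tall side panels with 6 horizontal boards between them — a bookshelf. The first two shelf undersides are at z = 0 and z = 355; with shelf thickness 25, the clear gap is 355 − 0 − 25 = 330 mm.


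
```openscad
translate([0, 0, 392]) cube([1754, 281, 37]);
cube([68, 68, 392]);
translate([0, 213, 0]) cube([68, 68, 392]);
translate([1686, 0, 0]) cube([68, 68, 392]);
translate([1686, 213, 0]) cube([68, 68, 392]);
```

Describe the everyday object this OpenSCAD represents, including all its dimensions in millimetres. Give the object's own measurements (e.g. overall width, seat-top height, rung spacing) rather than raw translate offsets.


A bench: a 1754×281 mm seat slab, 37 mm thick, top at z = 429 mm, on four 68×68 mm square legs flush with the seat corners and standing on z = 0.


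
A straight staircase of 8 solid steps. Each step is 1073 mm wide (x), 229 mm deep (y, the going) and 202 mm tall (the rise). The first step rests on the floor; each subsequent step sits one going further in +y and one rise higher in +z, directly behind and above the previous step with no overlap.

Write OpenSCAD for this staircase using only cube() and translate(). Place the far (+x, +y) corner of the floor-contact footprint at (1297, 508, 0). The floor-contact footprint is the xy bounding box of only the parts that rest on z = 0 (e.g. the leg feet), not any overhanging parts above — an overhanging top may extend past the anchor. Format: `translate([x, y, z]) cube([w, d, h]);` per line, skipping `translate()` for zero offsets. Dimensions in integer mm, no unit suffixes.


translate([224, 279, 0]) cube([1073, 229, 202]);
translate([224, 508, 202]) cube([1073, 229, 202]);
translate([224, 737, 404]) cube([1073, 229, 202]);
translate([224, 966, 606]) cube([1073, 229, 202]);
translate([224, 1195, 808]) cube([1073, 229, 202]);
translate([224, 1424, 1010]) cube([1073, 229, 202]);
translate([224, 1653, 1212]) cube([1073, 229, 202]);
translate([224, 1882, 1414]) cube([1073, 229, 202]);


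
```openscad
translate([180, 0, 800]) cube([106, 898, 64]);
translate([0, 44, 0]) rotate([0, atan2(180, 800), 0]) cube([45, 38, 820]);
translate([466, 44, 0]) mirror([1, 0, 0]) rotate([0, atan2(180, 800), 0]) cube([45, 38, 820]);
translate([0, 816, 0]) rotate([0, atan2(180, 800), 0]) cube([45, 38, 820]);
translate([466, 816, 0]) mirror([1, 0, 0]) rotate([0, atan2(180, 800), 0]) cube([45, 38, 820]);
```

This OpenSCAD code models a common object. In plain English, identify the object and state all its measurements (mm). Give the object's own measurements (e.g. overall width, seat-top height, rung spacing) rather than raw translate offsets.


A sawhorse. A 106×898×64 mm beam (x, y, z) sits on two A-frame leg pairs. Each pair is two raked legs of 45×38 mm section (38 mm along y) splaying symmetrically in x. Each leg rises 800 mm vertically over 180 mm of horizontal reach and is 820 mm long along its own axis. Every leg's outer bottom edge rests on the floor and its outer top edge meets a bottom edge of the beam — the left legs (tilting toward +x) meet the beam's −x bottom edge, the right legs (their mirror images, tilting toward −x) meet its +x bottom edge — so the leg tops tuck under the beam, the beam's underside is 800 mm above the floor, and the feet are 466 mm apart outside-to-outside with the beam centred between them. The two leg pairs are set in 44 mm from either end of the beam.


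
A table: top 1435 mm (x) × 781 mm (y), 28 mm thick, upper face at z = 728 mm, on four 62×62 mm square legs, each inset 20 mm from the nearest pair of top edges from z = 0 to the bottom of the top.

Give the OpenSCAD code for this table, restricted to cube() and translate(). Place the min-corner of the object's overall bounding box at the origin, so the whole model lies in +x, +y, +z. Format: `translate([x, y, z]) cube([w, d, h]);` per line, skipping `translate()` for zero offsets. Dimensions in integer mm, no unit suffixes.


// leg_h = 728 - 28 = 700
translate([0, 0, 700]) cube([1435, 781, 28]);
translate([20, 20, 0]) cube([62, 62, 700]);
translate([1353, 20, 0]) cube([62, 62, 700]);
translate([20, 699, 0]) cube([62, 62, 700]);
translate([1353, 699, 0]) cube([62, 62, 700]);


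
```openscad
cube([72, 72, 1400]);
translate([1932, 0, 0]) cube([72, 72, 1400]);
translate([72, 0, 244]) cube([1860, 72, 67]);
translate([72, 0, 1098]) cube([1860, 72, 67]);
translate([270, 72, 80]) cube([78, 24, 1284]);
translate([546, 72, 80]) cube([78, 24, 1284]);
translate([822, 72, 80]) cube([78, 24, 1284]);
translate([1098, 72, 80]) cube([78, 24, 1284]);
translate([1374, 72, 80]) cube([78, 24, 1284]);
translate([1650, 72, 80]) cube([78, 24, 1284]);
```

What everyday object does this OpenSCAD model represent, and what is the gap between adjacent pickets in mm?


A fence section. The picket gap is 198 mm.

Two posts, two rails, 6 pickets — a fence section. Span 1860 mm holds 6 pickets of 78 mm with 7 equal gaps: ⌊(1860 − 6·78) / 7⌋ = 198 mm.


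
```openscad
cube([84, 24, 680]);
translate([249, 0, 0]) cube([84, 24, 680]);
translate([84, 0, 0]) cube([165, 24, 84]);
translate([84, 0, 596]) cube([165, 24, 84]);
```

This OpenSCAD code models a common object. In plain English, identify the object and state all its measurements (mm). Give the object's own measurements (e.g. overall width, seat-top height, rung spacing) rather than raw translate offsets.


A rectangular picture frame lying in the x–z plane (depth along y). The opening is 165 mm wide (x) by 512 mm tall (z), surrounded by a border 84 mm wide on all four sides. The frame is 24 mm deep and is made of two full-height vertical stiles with two horizontal rails fitted between them.


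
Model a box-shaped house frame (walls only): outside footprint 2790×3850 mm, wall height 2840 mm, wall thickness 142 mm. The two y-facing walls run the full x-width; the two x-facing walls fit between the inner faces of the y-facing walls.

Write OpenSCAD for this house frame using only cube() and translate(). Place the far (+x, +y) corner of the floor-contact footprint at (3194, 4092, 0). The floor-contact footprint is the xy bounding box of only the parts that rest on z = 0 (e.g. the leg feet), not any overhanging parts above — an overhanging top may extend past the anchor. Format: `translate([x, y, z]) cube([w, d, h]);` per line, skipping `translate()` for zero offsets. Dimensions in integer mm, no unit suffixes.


translate([404, 242, 0]) cube([2790, 142, 2840]);
translate([404, 3950, 0]) cube([2790, 142, 2840]);
translate([404, 384, 0]) cube([142, 3566, 2840]);
translate([3052, 384, 0]) cube([142, 3566, 2840]);


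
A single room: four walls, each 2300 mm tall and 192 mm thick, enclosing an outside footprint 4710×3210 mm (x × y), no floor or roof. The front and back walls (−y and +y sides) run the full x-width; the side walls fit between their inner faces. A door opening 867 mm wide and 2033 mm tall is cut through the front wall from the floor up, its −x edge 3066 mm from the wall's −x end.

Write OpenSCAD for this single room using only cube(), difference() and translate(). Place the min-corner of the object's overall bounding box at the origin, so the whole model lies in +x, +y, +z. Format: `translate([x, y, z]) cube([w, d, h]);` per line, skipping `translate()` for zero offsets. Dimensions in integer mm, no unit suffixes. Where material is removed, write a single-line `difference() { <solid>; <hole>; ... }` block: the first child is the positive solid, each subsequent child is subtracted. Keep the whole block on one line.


difference() { cube([4710, 192, 2300]); translate([3066, 0, 0]) cube([867, 192, 2033]); }
translate([0, 3018, 0]) cube([4710, 192, 2300]);
translate([0, 192, 0]) cube([192, 2826, 2300]);
translate([4518, 192, 0]) cube([192, 2826, 2300]);


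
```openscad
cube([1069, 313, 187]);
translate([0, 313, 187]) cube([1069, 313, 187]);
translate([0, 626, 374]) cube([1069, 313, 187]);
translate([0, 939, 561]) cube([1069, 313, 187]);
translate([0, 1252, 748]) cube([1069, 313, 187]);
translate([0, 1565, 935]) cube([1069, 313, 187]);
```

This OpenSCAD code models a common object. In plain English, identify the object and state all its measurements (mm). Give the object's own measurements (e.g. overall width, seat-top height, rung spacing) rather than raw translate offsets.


A straight staircase of 6 solid steps. Each step is 1069 mm wide (x), 313 mm deep (y, the going) and 187 mm tall (the rise). The first step rests on the floor; each subsequent step sits one going further in +y and one rise higher in +z, directly behind and above the previous step with no overlap.


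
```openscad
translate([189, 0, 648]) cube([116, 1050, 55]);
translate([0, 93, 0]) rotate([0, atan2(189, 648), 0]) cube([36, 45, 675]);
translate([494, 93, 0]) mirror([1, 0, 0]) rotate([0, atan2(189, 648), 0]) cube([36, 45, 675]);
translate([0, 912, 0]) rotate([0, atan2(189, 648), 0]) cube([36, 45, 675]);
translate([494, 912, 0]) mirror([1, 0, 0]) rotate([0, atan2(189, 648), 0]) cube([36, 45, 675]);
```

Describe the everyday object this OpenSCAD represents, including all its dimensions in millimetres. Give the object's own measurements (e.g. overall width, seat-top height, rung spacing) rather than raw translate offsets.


A sawhorse. A 116×1050×55 mm beam (x, y, z) sits on two A-frame leg pairs. Each pair is two raked legs of 36×45 mm section (45 mm along y) splaying symmetrically in x. Each leg rises 648 mm vertically over 189 mm of horizontal reach and is 675 mm long along its own axis. Every leg's outer bottom edge rests on the floor and its outer top edge meets a bottom edge of the beam — the left legs (tilting toward +x) meet the beam's −x bottom edge, the right legs (their mirror images, tilting toward −x) meet its +x bottom edge — so the leg tops tuck under the beam, the beam's underside is 648 mm above the floor, and the feet are 494 mm apart outside-to-outside with the beam centred between them. The two leg pairs are set in 93 mm from either end of the beam.


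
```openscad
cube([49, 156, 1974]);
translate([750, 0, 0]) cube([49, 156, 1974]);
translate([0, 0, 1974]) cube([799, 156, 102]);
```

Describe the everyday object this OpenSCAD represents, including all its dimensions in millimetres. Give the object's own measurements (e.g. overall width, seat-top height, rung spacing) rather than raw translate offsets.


A door frame. The clear opening is 701 mm wide and 1974 mm high. Two 49 mm wide jambs, 156 mm deep, stand either side of the opening from the floor to the top of the opening. A 102 mm thick head sits across the top of both jambs, spanning the full outside width of the frame.


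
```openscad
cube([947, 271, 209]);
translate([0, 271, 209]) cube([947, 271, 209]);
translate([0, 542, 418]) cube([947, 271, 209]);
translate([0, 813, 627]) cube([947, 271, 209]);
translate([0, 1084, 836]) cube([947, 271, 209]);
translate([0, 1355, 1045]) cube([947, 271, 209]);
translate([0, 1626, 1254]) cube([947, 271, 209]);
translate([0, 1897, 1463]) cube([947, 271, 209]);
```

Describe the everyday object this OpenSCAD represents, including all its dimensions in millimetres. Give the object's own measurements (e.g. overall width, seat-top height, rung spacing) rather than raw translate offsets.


A straight staircase of 8 solid steps. Each step is 947 mm wide (x), 271 mm deep (y, the going) and 209 mm tall (the rise). The first step rests on the floor; each subsequent step sits one going further in +y and one rise higher in +z, directly behind and above the previous step with no overlap.


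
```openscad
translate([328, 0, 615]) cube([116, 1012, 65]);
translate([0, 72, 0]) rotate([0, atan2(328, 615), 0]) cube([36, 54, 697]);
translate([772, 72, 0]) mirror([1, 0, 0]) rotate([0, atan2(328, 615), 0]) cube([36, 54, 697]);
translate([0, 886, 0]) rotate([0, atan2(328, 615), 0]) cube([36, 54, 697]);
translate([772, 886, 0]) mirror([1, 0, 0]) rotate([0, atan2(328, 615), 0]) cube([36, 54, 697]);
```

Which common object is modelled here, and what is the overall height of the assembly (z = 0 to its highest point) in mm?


A sawhorse. The overall height is 680 mm.

A beam across two mirrored pairs of raked legs — a sawhorse. The beam's underside is at z = 615 (matching the legs' vertical rise in atan2(328, 615)) and the beam is 65 mm tall, so its top is at 615 + 65 = 680 mm. The raked legs top out at the beam's underside, so that is the highest point.


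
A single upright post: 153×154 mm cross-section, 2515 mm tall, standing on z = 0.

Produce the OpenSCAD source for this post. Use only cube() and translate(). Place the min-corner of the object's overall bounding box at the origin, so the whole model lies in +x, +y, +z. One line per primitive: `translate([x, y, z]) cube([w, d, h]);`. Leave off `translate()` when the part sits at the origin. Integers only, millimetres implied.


cube([153, 154, 2515]);


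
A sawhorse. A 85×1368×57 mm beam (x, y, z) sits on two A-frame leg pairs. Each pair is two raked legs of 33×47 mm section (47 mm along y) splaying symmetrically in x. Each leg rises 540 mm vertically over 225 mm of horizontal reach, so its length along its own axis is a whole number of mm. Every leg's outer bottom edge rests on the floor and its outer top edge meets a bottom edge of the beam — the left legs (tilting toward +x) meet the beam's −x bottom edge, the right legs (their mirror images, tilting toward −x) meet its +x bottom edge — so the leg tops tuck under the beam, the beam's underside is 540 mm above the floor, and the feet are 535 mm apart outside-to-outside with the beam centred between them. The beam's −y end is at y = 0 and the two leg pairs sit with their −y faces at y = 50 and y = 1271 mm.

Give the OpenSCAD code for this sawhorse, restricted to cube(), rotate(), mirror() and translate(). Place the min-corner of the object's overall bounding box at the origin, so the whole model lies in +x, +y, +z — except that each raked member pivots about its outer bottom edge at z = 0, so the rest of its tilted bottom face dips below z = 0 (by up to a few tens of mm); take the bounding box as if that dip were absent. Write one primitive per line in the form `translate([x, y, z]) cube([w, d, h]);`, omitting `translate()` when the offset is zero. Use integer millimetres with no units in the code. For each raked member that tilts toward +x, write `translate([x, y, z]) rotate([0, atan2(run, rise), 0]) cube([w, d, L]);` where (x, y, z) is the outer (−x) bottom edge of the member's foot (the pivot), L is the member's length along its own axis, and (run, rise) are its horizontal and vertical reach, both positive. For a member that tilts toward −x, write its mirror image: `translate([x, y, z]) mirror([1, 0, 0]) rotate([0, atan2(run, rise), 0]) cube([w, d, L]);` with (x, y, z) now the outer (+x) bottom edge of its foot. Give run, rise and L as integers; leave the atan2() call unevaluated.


// leg length = √(225² + 540²) = 585
// right-leg outer foot x = 2·225 + 85 = 535
// beam min-corner = (225, 0, 540)
translate([225, 0, 540]) cube([85, 1368, 57]);
translate([0, 50, 0]) rotate([0, atan2(225, 540), 0]) cube([33, 47, 585]);
translate([535, 50, 0]) mirror([1, 0, 0]) rotate([0, atan2(225, 540), 0]) cube([33, 47, 585]);
translate([0, 1271, 0]) rotate([0, atan2(225, 540), 0]) cube([33, 47, 585]);
translate([535, 1271, 0]) mirror([1, 0, 0]) rotate([0, atan2(225, 540), 0]) cube([33, 47, 585]);


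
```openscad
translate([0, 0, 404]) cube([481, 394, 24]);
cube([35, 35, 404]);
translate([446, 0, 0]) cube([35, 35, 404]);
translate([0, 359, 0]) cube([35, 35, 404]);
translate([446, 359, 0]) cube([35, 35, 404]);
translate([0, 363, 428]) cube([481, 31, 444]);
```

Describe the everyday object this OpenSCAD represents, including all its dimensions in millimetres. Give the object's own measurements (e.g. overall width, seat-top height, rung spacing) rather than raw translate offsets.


A chair. The seat is a 481×394×24 mm slab with its top at z = 428 mm, on four 35×35 mm corner legs (flush with the seat edges, standing on z = 0). A flat backrest 31 mm thick, 444 mm tall, spans the full seat width and rises from the seat top along its +y edge, rear face flush with the rear of the seat.


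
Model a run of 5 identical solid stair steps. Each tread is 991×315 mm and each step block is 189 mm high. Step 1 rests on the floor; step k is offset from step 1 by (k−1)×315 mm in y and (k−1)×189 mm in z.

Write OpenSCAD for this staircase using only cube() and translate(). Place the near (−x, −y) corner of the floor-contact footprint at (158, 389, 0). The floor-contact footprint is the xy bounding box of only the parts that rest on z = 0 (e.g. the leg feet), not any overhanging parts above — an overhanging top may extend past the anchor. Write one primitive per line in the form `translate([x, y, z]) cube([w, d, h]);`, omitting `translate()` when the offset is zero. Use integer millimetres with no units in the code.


translate([158, 389, 0]) cube([991, 315, 189]);
translate([158, 704, 189]) cube([991, 315, 189]);
translate([158, 1019, 378]) cube([991, 315, 189]);
translate([158, 1334, 567]) cube([991, 315, 189]);
translate([158, 1649, 756]) cube([991, 315, 189]);


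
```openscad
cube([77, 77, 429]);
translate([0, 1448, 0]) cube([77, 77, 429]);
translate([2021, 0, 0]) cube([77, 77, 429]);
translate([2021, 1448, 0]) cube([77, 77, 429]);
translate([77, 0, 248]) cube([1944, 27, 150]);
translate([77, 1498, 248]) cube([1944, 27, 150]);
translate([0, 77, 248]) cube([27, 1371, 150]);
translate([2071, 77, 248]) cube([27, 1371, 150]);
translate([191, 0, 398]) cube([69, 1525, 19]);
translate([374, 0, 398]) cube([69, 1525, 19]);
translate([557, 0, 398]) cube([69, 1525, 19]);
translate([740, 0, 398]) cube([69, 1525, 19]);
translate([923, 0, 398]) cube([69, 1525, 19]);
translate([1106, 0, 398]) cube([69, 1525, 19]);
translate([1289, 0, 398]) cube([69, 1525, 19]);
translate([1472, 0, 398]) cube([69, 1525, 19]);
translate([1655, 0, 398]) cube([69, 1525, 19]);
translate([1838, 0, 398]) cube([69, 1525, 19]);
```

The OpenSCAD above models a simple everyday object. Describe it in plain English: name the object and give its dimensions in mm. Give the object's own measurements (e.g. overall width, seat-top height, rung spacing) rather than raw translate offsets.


A bed frame 2098 mm long (x) by 1525 mm wide (y). Four 77×77 mm corner posts, 429 mm tall, at the corners of the footprint. Four rails of 27 mm thickness and 150 mm height run between adjacent posts with their undersides at z = 248 mm, their outer faces flush with the outside of the frame (the two x-running rails run between the posts' inner faces; the two y-running rails run between the posts' inner faces). 10 slats, each 69 mm wide (x) and 19 mm thick, lie across the top of the two x-running rails, running the full 1525 mm width of the frame in y; along x they sit between the end posts with a 114 mm gap after the −x posts and between neighbouring slats and before the +x posts.


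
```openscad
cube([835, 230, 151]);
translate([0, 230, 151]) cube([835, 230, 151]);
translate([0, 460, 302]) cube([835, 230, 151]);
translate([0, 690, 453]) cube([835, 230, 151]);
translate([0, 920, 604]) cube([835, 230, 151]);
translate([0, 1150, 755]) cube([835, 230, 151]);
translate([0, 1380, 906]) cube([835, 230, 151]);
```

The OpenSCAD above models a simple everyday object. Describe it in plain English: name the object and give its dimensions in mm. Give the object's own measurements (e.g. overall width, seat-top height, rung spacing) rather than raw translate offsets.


A straight staircase of 7 solid steps. Each step is 835 mm wide (x), 230 mm deep (y, the going) and 151 mm tall (the rise). The first step rests on the floor; each subsequent step sits one going further in +y and one rise higher in +z, directly behind and above the previous step with no overlap.


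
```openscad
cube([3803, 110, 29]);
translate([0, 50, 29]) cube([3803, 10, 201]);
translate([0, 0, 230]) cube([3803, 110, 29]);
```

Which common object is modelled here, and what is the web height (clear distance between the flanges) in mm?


An I-beam. The web height is 201 mm.

Two wide flanges with a thin centred web — an I-beam. Overall 259 mm minus two 29 mm flanges gives a web of 259 − 2·29 = 201 mm.


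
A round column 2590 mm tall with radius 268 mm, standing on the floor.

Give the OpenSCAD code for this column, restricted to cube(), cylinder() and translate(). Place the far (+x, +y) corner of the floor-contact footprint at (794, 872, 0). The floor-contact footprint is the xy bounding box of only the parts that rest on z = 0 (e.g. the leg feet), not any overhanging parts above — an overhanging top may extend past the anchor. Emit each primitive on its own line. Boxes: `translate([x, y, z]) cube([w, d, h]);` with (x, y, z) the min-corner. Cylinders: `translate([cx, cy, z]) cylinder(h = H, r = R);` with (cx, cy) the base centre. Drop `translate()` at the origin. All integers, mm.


translate([526, 604, 0]) cylinder(h = 2590, r = 268);


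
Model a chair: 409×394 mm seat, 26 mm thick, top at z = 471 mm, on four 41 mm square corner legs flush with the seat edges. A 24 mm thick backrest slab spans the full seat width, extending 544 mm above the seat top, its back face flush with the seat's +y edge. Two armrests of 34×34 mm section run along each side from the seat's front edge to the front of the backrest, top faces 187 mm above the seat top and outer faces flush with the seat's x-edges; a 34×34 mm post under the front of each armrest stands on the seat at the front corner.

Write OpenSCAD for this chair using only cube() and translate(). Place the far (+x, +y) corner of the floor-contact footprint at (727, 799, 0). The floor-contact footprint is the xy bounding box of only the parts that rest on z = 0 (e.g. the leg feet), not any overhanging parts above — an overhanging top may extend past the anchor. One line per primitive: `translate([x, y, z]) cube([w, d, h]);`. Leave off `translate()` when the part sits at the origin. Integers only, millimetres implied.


translate([318, 405, 445]) cube([409, 394, 26]);
translate([318, 405, 0]) cube([41, 41, 445]);
translate([686, 405, 0]) cube([41, 41, 445]);
translate([318, 758, 0]) cube([41, 41, 445]);
translate([686, 758, 0]) cube([41, 41, 445]);
translate([318, 775, 471]) cube([409, 24, 544]);
translate([318, 405, 624]) cube([34, 370, 34]);
translate([693, 405, 624]) cube([34, 370, 34]);
translate([318, 405, 471]) cube([34, 34, 153]);
translate([693, 405, 471]) cube([34, 34, 153]);


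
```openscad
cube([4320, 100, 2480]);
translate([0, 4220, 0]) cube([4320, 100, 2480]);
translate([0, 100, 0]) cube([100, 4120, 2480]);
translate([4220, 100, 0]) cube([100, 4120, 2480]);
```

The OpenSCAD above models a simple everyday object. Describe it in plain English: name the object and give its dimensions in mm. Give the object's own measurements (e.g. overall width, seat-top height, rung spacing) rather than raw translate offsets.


The wall frame of a small rectangular building: four walls, each 2480 mm tall and 100 mm thick, enclosing a footprint 4320 mm (x) by 4320 mm (y) outside-to-outside, with no floor or roof. The front and back walls (the −y and +y sides) span the full width; the two side walls fit between them.


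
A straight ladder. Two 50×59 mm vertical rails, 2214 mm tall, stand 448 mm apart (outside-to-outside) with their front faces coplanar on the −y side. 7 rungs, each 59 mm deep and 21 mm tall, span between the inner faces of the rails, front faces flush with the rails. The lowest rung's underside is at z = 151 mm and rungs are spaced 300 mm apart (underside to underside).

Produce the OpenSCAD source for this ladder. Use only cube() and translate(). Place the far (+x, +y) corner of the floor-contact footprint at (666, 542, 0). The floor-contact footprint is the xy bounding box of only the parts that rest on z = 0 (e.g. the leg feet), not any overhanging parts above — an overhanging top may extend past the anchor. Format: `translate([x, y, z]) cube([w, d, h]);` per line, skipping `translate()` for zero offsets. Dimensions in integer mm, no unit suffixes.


translate([218, 483, 0]) cube([50, 59, 2214]);
translate([616, 483, 0]) cube([50, 59, 2214]);
translate([268, 483, 151]) cube([348, 59, 21]);
translate([268, 483, 451]) cube([348, 59, 21]);
translate([268, 483, 751]) cube([348, 59, 21]);
translate([268, 483, 1051]) cube([348, 59, 21]);
translate([268, 483, 1351]) cube([348, 59, 21]);
translate([268, 483, 1651]) cube([348, 59, 21]);
translate([268, 483, 1951]) cube([348, 59, 21]);


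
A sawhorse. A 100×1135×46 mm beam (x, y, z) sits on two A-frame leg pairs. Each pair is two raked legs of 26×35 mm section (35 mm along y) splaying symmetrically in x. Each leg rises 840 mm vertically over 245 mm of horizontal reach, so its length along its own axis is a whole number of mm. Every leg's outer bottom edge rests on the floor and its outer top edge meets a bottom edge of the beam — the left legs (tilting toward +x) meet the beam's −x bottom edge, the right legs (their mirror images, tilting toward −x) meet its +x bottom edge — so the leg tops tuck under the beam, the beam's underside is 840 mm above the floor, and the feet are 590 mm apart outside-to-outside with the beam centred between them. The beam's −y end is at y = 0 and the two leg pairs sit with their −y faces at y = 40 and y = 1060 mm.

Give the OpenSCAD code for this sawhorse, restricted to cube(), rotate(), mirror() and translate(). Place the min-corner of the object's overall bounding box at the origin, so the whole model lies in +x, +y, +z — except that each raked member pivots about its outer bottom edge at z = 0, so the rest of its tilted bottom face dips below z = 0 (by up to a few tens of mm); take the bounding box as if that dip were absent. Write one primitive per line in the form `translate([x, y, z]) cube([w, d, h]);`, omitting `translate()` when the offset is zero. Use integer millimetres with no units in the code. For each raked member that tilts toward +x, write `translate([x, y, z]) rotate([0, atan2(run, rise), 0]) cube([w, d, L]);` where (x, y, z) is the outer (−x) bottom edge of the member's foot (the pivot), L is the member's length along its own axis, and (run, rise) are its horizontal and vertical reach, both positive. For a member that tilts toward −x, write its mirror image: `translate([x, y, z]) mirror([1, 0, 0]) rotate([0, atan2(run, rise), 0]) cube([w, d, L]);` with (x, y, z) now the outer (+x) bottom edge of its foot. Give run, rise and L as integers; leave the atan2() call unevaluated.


// leg length = √(245² + 840²) = 875
// right-leg outer foot x = 2·245 + 100 = 590
// beam min-corner = (245, 0, 840)
translate([245, 0, 840]) cube([100, 1135, 46]);
translate([0, 40, 0]) rotate([0, atan2(245, 840), 0]) cube([26, 35, 875]);
translate([590, 40, 0]) mirror([1, 0, 0]) rotate([0, atan2(245, 840), 0]) cube([26, 35, 875]);
translate([0, 1060, 0]) rotate([0, atan2(245, 840), 0]) cube([26, 35, 875]);
translate([590, 1060, 0]) mirror([1, 0, 0]) rotate([0, atan2(245, 840), 0]) cube([26, 35, 875]);


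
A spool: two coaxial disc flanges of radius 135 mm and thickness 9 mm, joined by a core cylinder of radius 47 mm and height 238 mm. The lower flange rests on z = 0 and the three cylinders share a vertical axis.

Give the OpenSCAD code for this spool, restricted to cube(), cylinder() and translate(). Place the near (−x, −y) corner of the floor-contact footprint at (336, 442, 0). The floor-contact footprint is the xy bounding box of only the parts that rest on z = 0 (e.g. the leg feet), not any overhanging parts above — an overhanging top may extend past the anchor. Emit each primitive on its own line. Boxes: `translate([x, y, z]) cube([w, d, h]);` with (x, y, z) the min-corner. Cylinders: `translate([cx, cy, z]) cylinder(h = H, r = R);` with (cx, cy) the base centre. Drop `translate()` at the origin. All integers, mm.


translate([471, 577, 0]) cylinder(h = 9, r = 135);
translate([471, 577, 9]) cylinder(h = 238, r = 47);
translate([471, 577, 247]) cylinder(h = 9, r = 135);


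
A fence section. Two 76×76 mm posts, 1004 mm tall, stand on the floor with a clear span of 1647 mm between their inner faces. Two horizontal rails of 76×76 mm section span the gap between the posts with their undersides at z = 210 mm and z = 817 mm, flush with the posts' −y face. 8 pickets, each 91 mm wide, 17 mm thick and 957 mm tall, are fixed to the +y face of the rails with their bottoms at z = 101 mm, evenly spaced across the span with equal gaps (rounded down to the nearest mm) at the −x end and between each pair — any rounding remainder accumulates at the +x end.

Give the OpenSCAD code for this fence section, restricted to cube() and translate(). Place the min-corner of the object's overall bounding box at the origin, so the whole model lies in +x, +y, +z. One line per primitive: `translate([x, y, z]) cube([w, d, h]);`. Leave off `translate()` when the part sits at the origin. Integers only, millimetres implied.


cube([76, 76, 1004]);
translate([1723, 0, 0]) cube([76, 76, 1004]);
translate([76, 0, 210]) cube([1647, 76, 76]);
translate([76, 0, 817]) cube([1647, 76, 76]);
translate([178, 76, 101]) cube([91, 17, 957]);
translate([371, 76, 101]) cube([91, 17, 957]);
translate([564, 76, 101]) cube([91, 17, 957]);
translate([757, 76, 101]) cube([91, 17, 957]);
translate([950, 76, 101]) cube([91, 17, 957]);
translate([1143, 76, 101]) cube([91, 17, 957]);
translate([1336, 76, 101]) cube([91, 17, 957]);
translate([1529, 76, 101]) cube([91, 17, 957]);


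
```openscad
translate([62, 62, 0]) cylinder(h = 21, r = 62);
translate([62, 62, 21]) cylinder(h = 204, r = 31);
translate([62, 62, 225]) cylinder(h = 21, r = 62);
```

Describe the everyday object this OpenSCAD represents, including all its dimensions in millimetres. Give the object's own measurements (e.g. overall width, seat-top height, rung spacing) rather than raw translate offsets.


A spool: two coaxial disc flanges of radius 62 mm and thickness 21 mm, joined by a core cylinder of radius 31 mm and height 204 mm. The lower flange rests on z = 0 and the three cylinders share a vertical axis.


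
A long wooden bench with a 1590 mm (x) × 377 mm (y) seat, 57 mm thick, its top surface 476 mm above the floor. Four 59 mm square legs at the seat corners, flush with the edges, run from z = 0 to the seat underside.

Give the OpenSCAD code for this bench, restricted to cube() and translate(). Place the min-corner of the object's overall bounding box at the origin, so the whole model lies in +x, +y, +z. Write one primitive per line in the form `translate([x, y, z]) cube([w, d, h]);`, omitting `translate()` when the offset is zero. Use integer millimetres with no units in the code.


translate([0, 0, 419]) cube([1590, 377, 57]);
cube([59, 59, 419]);
translate([0, 318, 0]) cube([59, 59, 419]);
translate([1531, 0, 0]) cube([59, 59, 419]);
translate([1531, 318, 0]) cube([59, 59, 419]);


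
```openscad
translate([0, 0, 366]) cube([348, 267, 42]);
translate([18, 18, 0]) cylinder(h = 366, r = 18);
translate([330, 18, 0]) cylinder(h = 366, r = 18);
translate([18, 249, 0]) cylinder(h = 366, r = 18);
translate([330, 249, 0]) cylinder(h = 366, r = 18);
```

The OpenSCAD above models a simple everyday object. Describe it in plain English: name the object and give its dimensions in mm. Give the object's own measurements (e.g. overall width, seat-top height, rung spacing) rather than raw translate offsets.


A simple wooden stool: a rectangular seat 348 mm (x) by 267 mm (y), 42 mm thick, top face at z = 408 mm, on four round legs, each 36 mm in diameter. The legs rest on z = 0, each leg's axis is inset half a diameter from the nearest pair of seat edges (so the leg's bounding box is flush with the corner).
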